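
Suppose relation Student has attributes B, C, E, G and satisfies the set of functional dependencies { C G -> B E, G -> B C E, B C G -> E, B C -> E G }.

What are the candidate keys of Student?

{G}⁺: G→BCE adds B, C, E → {B, C, E, G}.
{B, C}⁺: BC→EG adds E, G → {B, C, E, G}. Minimal: {C}⁺ = {C}; {B}⁺ = {B} — none reach the full schema.
Any other superkey contains one of these as a subset, so there are no further candidate keys.

{G}, {B, C}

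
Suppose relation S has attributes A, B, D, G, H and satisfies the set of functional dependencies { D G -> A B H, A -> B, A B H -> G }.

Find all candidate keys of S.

(D, G), (A, D, H)

Attribute D never appears on the right-hand side of any dependency, so D must belong to every candidate key.
{D}⁺ = {D}, which is not all of the schema, so we must add further attributes.
{D, G}⁺: DG→ABH adds A, B, H → {A, B, D, G, H}. Minimal: {G}⁺ = {G}; {D}⁺ = {D} — none reach the full schema.
{A, D, H}⁺: A→B adds B; ABH→G adds G → {A, B, D, G, H}. Minimal: {D, H}⁺ = {D, H}; {A, H}⁺ = {A, B, G, H}; {A, D}⁺ = {A, B, D} — none reach the full schema.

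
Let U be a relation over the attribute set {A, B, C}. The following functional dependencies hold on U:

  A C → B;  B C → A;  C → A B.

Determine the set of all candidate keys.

C

{C}⁺: C→AB adds A, B → {A, B, C}.
No other minimal superkey exists.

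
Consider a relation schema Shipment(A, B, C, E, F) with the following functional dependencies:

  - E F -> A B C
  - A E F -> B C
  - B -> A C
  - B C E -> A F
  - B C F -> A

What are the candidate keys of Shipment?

{B, E}, {E, F}

Attribute E never appears on the right-hand side of any dependency, so E must belong to every candidate key.
{E}⁺ = {E}, which is not all of the schema, so we must add further attributes.
{B, E}⁺: B→AC adds A, C; BCE→AF adds F → {A, B, C, E, F}. Minimal: {E}⁺ = {E}; {B}⁺ = {A, B, C} — none reach the full schema.
{E, F}⁺: EF→ABC adds A, B, C → {A, B, C, E, F}. Minimal: {F}⁺ = {F}; {E}⁺ = {E} — none reach the full schema.
Any other superkey contains one of these as a subset, so there are no further candidate keys.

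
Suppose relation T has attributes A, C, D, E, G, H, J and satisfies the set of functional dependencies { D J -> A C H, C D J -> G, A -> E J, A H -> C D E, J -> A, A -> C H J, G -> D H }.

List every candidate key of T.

{A}⁺: A→EJ adds E, J; A→CHJ adds C, H; AH→CDE adds D; CDJ→G adds G → {A, C, D, E, G, H, J}.
{J}⁺: J→A adds A; A→CHJ adds C, H; A→EJ adds E; AH→CDE adds D; CDJ→G adds G → {A, C, D, E, G, H, J}.

(A), (J)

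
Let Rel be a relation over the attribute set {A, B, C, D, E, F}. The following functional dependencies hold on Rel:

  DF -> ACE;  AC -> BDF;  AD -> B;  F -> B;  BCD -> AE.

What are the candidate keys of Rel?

{A, C}, {D, F}, {B, C, D}

{A, C}⁺: AC→BDF adds B, D, F; BCD→AE adds E → {A, B, C, D, E, F}. Minimal: {C}⁺ = {C}; {A}⁺ = {A} — none reach the full schema.
{D, F}⁺: DF→ACE adds A, C, E; AC→BDF adds B → {A, B, C, D, E, F}. Minimal: {F}⁺ = {B, F}; {D}⁺ = {D} — none reach the full schema.
{B, C, D}⁺: BCD→AE adds A, E; AC→BDF adds F → {A, B, C, D, E, F}. Minimal: {C, D}⁺ = {C, D}; {B, D}⁺ = {B, D}; {B, C}⁺ = {B, C} — none reach the full schema.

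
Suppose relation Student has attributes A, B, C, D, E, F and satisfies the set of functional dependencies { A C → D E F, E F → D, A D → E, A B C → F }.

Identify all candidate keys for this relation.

ABC

{A, B, C}⁺: AC→DEF adds D, E, F → {A, B, C, D, E, F}.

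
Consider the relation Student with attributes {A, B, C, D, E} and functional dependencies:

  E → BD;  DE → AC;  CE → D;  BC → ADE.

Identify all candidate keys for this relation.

{E}⁺: E→BD adds B, D; DE→AC adds A, C → {A, B, C, D, E}.
{B, C}⁺: BC→ADE adds A, D, E → {A, B, C, D, E}. Minimal: {C}⁺ = {C}; {B}⁺ = {B} — none reach the full schema.
Any other superkey contains one of these as a subset, so there are no further candidate keys.

{E}, {B, C}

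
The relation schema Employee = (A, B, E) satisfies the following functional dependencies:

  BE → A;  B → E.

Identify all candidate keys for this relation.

(B)

{B}⁺: B→E adds E; BE→A adds A → {A, B, E}.
No other minimal superkey exists.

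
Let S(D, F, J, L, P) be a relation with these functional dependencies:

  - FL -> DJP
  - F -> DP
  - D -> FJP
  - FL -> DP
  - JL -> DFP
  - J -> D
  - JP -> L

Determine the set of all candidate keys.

{D}⁺: D→FJP adds F, J, P; JP→L adds L → {D, F, J, L, P}.
{F}⁺: F→DP adds D, P; D→FJP adds J; JP→L adds L → {D, F, J, L, P}.
{J}⁺: J→D adds D; D→FJP adds F, P; JP→L adds L → {D, F, J, L, P}.

D; F; J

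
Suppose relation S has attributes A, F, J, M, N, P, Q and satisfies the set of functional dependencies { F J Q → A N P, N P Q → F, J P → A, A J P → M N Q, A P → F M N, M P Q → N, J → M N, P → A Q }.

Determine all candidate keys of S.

{J, P}, {F, J, Q}

Attribute J never appears on the right-hand side of any dependency, so J must belong to every candidate key.
{J}⁺ = {J, M, N}, which is not all of the schema, so we must add further attributes.
{J, P}⁺: JP→A adds A; AJP→MNQ adds M, N, Q; AP→FMN adds F → {A, F, J, M, N, P, Q}.
{F, J, Q}⁺: FJQ→ANP adds A, N, P; AJP→MNQ adds M → {A, F, J, M, N, P, Q}.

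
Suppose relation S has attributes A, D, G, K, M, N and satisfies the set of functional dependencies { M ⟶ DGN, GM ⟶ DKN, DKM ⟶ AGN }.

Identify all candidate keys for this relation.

Attribute M never appears on the right-hand side of any dependency, so M must belong to every candidate key.
{M}⁺ = {A, D, G, K, M, N}, which is all of the schema, so {M} is the only candidate key.

{M}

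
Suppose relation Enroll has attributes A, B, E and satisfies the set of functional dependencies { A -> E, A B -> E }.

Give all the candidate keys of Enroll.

Attributes A, B never appear on any right-hand side, so every candidate key must contain {A, B}.
{A, B}⁺ = {A, B, E}, which is all of the schema, so {A, B} is the only candidate key.

{A, B}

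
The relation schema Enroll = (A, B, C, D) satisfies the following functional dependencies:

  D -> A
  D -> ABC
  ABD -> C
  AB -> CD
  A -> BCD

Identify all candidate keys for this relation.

{A}⁺: A→BCD adds B, C, D → {A, B, C, D}.
{D}⁺: D→A adds A; D→ABC adds B, C → {A, B, C, D}.
Any other superkey contains one of these as a subset, so there are no further candidate keys.

(A); (D)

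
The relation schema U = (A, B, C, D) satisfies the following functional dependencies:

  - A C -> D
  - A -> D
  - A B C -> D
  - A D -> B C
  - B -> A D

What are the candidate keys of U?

{A}⁺: A→D adds D; AD→BC adds B, C → {A, B, C, D}.
{B}⁺: B→AD adds A, D; AD→BC adds C → {A, B, C, D}.

{A}, {B}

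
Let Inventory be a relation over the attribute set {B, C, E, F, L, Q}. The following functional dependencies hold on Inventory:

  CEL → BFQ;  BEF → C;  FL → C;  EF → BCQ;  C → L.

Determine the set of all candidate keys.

{C, E}, {E, F}

{C, E}⁺: C→L adds L; CEL→BFQ adds B, F, Q → {B, C, E, F, L, Q}. Minimal: {E}⁺ = {E}; {C}⁺ = {C, L} — none reach the full schema.
{E, F}⁺: EF→BCQ adds B, C, Q; C→L adds L → {B, C, E, F, L, Q}. Minimal: {F}⁺ = {F}; {E}⁺ = {E} — none reach the full schema.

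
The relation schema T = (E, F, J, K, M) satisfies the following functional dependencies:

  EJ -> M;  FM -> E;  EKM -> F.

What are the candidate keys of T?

{E, J, K}; {F, J, K, M}

Attributes J, K never appear on any right-hand side, so every candidate key must contain {J, K}.
{J, K}⁺ = {J, K}, which is not all of the schema, so we must add further attributes.
{E, J, K}⁺: EJ→M adds M; EKM→F adds F → {E, F, J, K, M}. Minimal: {J, K}⁺ = {J, K}; {E, K}⁺ = {E, K}; {E, J}⁺ = {E, J, M} — none reach the full schema.
{F, J, K, M}⁺: FM→E adds E → {E, F, J, K, M}. Minimal: {J, K, M}⁺ = {J, K, M}; {F, K, M}⁺ = {E, F, K, M}; {F, J, M}⁺ = {E, F, J, M}; … — none reach the full schema.
Any other superkey contains one of these as a subset, so there are no further candidate keys.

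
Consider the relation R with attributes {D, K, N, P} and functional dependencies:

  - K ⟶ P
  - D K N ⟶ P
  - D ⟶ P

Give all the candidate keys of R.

Attributes D, K, N never appear on any right-hand side, so every candidate key must contain {D, K, N}.
{D, K, N}⁺ = {D, K, N, P}, which is all of the schema, so {D, K, N} is the only candidate key.

{D, K, N}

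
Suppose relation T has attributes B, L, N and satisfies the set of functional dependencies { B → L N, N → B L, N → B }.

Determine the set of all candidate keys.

{B}⁺: B→LN adds L, N → {B, L, N}.
{N}⁺: N→BL adds B, L → {B, L, N}.
Any other superkey contains one of these as a subset, so there are no further candidate keys.

B; N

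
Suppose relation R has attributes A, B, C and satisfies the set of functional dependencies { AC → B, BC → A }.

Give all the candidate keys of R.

{A, C}⁺: AC→B adds B → {A, B, C}. Minimal: {C}⁺ = {C}; {A}⁺ = {A} — none reach the full schema.
{B, C}⁺: BC→A adds A → {A, B, C}. Minimal: {C}⁺ = {C}; {B}⁺ = {B} — none reach the full schema.

AC, BC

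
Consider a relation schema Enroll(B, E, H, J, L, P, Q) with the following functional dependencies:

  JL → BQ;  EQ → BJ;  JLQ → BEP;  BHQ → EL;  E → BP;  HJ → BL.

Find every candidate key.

Attribute H never appears on the right-hand side of any dependency, so H must belong to every candidate key.
{H}⁺ = {H}, which is not all of the schema, so we must add further attributes.
{H, J}⁺: HJ→BL adds B, L; JL→BQ adds Q; JLQ→BEP adds E, P → {B, E, H, J, L, P, Q}. Minimal: {J}⁺ = {J}; {H}⁺ = {H} — none reach the full schema.
{B, H, Q}⁺: BHQ→EL adds E, L; E→BP adds P; EQ→BJ adds J → {B, E, H, J, L, P, Q}. Minimal: {H, Q}⁺ = {H, Q}; {B, Q}⁺ = {B, Q}; {B, H}⁺ = {B, H} — none reach the full schema.
{E, H, Q}⁺: EQ→BJ adds B, J; BHQ→EL adds L; E→BP adds P → {B, E, H, J, L, P, Q}. Minimal: {H, Q}⁺ = {H, Q}; {E, Q}⁺ = {B, E, J, P, Q}; {E, H}⁺ = {B, E, H, P} — none reach the full schema.
Any other superkey contains one of these as a subset, so there are no further candidate keys.

HJ; BHQ; EHQ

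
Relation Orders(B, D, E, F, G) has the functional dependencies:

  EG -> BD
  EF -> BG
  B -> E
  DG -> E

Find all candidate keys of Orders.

(B, F); (E, F); (D, F, G)

Attribute F never appears on the right-hand side of any dependency, so F must belong to every candidate key.
{F}⁺ = {F}, which is not all of the schema, so we must add further attributes.
{B, F}⁺: B→E adds E; EF→BG adds G; EG→BD adds D → {B, D, E, F, G}.
{E, F}⁺: EF→BG adds B, G; EG→BD adds D → {B, D, E, F, G}.
{D, F, G}⁺: DG→E adds E; EG→BD adds B → {B, D, E, F, G}.
Any other superkey contains one of these as a subset, so there are no further candidate keys.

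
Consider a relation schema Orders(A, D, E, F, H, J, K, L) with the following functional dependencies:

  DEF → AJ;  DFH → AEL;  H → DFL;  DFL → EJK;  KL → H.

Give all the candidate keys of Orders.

{H}, {K, L}, {D, F, L}

{H}⁺: H→DFL adds D, F, L; DFL→EJK adds E, J, K; DEF→AJ adds A → {A, D, E, F, H, J, K, L}.
{K, L}⁺: KL→H adds H; H→DFL adds D, F; DFL→EJK adds E, J; DEF→AJ adds A → {A, D, E, F, H, J, K, L}. Minimal: {L}⁺ = {L}; {K}⁺ = {K} — none reach the full schema.
{D, F, L}⁺: DFL→EJK adds E, J, K; KL→H adds H; DEF→AJ adds A → {A, D, E, F, H, J, K, L}. Minimal: {F, L}⁺ = {F, L}; {D, L}⁺ = {D, L}; {D, F}⁺ = {D, F} — none reach the full schema.
Any other superkey contains one of these as a subset, so there are no further candidate keys.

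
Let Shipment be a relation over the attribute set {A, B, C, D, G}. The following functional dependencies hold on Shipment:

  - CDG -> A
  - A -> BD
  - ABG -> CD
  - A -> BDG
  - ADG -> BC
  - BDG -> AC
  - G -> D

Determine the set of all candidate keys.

{A}⁺: A→BD adds B, D; A→BDG adds G; ADG→BC adds C → {A, B, C, D, G}.
{B, G}⁺: G→D adds D; BDG→AC adds A, C → {A, B, C, D, G}. Minimal: {G}⁺ = {D, G}; {B}⁺ = {B} — none reach the full schema.
{C, G}⁺: G→D adds D; CDG→A adds A; A→BD adds B → {A, B, C, D, G}. Minimal: {G}⁺ = {D, G}; {C}⁺ = {C} — none reach the full schema.
Any other superkey contains one of these as a subset, so there are no further candidate keys.

A, BG, CG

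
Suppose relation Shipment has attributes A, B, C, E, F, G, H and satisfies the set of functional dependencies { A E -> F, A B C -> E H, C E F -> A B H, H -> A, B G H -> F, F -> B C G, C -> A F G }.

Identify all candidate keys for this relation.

{C}⁺: C→AFG adds A, F, G; F→BCG adds B; ABC→EH adds E, H → {A, B, C, E, F, G, H}.
{F}⁺: F→BCG adds B, C, G; C→AFG adds A; ABC→EH adds E, H → {A, B, C, E, F, G, H}.
{A, E}⁺: AE→F adds F; F→BCG adds B, C, G; ABC→EH adds H → {A, B, C, E, F, G, H}.
{E, H}⁺: H→A adds A; AE→F adds F; F→BCG adds B, C, G → {A, B, C, E, F, G, H}.
{B, G, H}⁺: H→A adds A; BGH→F adds F; F→BCG adds C; ABC→EH adds E → {A, B, C, E, F, G, H}.

(C), (F), (A, E), (E, H), (B, G, H)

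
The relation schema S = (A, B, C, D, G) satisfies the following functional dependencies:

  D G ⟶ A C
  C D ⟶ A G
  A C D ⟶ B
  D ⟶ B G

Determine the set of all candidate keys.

{D}

Attribute D never appears on the right-hand side of any dependency, so D must belong to every candidate key.
{D}⁺ = {A, B, C, D, G}, which is all of the schema, so {D} is the only candidate key.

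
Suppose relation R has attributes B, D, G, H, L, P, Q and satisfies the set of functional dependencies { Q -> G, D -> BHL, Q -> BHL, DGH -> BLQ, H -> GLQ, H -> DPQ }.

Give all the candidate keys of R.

{D}⁺: D→BHL adds B, H, L; H→GLQ adds G, Q; H→DPQ adds P → {B, D, G, H, L, P, Q}.
{H}⁺: H→GLQ adds G, L, Q; H→DPQ adds D, P; D→BHL adds B → {B, D, G, H, L, P, Q}.
{Q}⁺: Q→G adds G; Q→BHL adds B, H, L; H→DPQ adds D, P → {B, D, G, H, L, P, Q}.

D, H, Q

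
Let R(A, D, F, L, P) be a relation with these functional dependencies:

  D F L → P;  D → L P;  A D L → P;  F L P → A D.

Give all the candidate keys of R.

Attribute F never appears on the right-hand side of any dependency, so F must belong to every candidate key.
{F}⁺ = {F}, which is not all of the schema, so we must add further attributes.
{D, F}⁺: D→LP adds L, P; FLP→AD adds A → {A, D, F, L, P}.
{F, L, P}⁺: FLP→AD adds A, D → {A, D, F, L, P}.

(D, F), (F, L, P)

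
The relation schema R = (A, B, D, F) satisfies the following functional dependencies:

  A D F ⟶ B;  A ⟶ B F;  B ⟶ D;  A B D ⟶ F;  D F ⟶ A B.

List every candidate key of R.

(A), (B, F), (D, F)

{A}⁺: A→BF adds B, F; B→D adds D → {A, B, D, F}.
{B, F}⁺: B→D adds D; DF→AB adds A → {A, B, D, F}. Minimal: {F}⁺ = {F}; {B}⁺ = {B, D} — none reach the full schema.
{D, F}⁺: DF→AB adds A, B → {A, B, D, F}. Minimal: {F}⁺ = {F}; {D}⁺ = {D} — none reach the full schema.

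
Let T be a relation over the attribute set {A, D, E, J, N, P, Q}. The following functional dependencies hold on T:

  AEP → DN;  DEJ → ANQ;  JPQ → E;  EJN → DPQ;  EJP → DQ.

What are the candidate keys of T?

Attribute J never appears on the right-hand side of any dependency, so J must belong to every candidate key.
{J}⁺ = {J}, which is not all of the schema, so we must add further attributes.
{D, E, J}⁺: DEJ→ANQ adds A, N, Q; EJN→DPQ adds P → {A, D, E, J, N, P, Q}.
{E, J, N}⁺: EJN→DPQ adds D, P, Q; DEJ→ANQ adds A → {A, D, E, J, N, P, Q}.
{E, J, P}⁺: EJP→DQ adds D, Q; DEJ→ANQ adds A, N → {A, D, E, J, N, P, Q}.
{J, P, Q}⁺: JPQ→E adds E; EJP→DQ adds D; DEJ→ANQ adds A, N → {A, D, E, J, N, P, Q}.

{D, E, J}, {E, J, N}, {E, J, P}, {J, P, Q}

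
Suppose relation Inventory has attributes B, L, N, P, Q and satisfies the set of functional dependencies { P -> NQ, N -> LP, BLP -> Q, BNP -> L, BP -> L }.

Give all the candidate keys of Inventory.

{B, N}, {B, P}

Attribute B never appears on the right-hand side of any dependency, so B must belong to every candidate key.
{B}⁺ = {B}, which is not all of the schema, so we must add further attributes.
{B, N}⁺: N→LP adds L, P; BLP→Q adds Q → {B, L, N, P, Q}.
{B, P}⁺: P→NQ adds N, Q; N→LP adds L → {B, L, N, P, Q}.
Any other superkey contains one of these as a subset, so there are no further candidate keys.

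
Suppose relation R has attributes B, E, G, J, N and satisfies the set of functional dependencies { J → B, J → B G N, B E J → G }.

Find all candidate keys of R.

{E, J}

Attributes E, J never appear on any right-hand side, so every candidate key must contain {E, J}.
{E, J}⁺ = {B, E, G, J, N}, which is all of the schema, so {E, J} is the only candidate key.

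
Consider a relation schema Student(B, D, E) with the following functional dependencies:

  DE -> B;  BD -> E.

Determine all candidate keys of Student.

Attribute D never appears on the right-hand side of any dependency, so D must belong to every candidate key.
{D}⁺ = {D}, which is not all of the schema, so we must add further attributes.
{B, D}⁺: BD→E adds E → {B, D, E}. Minimal: {D}⁺ = {D}; {B}⁺ = {B} — none reach the full schema.
{D, E}⁺: DE→B adds B → {B, D, E}. Minimal: {E}⁺ = {E}; {D}⁺ = {D} — none reach the full schema.
Any other superkey contains one of these as a subset, so there are no further candidate keys.

{B, D}, {D, E}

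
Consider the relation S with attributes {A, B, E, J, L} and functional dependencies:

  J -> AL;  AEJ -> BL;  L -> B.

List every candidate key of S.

{E, J}⁺: J→AL adds A, L; AEJ→BL adds B → {A, B, E, J, L}.
No other minimal superkey exists.

{E, J}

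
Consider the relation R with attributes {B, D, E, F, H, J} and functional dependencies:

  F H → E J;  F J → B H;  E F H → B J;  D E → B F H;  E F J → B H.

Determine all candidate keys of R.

Attribute D never appears on the right-hand side of any dependency, so D must belong to every candidate key.
{D}⁺ = {D}, which is not all of the schema, so we must add further attributes.
{D, E}⁺: DE→BFH adds B, F, H; FH→EJ adds J → {B, D, E, F, H, J}. Minimal: {E}⁺ = {E}; {D}⁺ = {D} — none reach the full schema.
{D, F, H}⁺: FH→EJ adds E, J; FJ→BH adds B → {B, D, E, F, H, J}. Minimal: {F, H}⁺ = {B, E, F, H, J}; {D, H}⁺ = {D, H}; {D, F}⁺ = {D, F} — none reach the full schema.
{D, F, J}⁺: FJ→BH adds B, H; FH→EJ adds E → {B, D, E, F, H, J}. Minimal: {F, J}⁺ = {B, E, F, H, J}; {D, J}⁺ = {D, J}; {D, F}⁺ = {D, F} — none reach the full schema.
Any other superkey contains one of these as a subset, so there are no further candidate keys.

(D, E), (D, F, H), (D, F, J)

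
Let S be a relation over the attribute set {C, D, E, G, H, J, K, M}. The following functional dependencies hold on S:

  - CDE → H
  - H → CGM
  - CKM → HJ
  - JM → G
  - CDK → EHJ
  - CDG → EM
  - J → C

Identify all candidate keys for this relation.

Attributes D, K never appear on any right-hand side, so every candidate key must contain {D, K}.
{D, K}⁺ = {D, K}, which is not all of the schema, so we must add further attributes.
{C, D, K}⁺: CDK→EHJ adds E, H, J; H→CGM adds G, M → {C, D, E, G, H, J, K, M}. Minimal: {D, K}⁺ = {D, K}; {C, K}⁺ = {C, K}; {C, D}⁺ = {C, D} — none reach the full schema.
{D, H, K}⁺: H→CGM adds C, G, M; CKM→HJ adds J; CDK→EHJ adds E → {C, D, E, G, H, J, K, M}. Minimal: {H, K}⁺ = {C, G, H, J, K, M}; {D, K}⁺ = {D, K}; {D, H}⁺ = {C, D, E, G, H, M} — none reach the full schema.
{D, J, K}⁺: J→C adds C; CDK→EHJ adds E, H; H→CGM adds G, M → {C, D, E, G, H, J, K, M}. Minimal: {J, K}⁺ = {C, J, K}; {D, K}⁺ = {D, K}; {D, J}⁺ = {C, D, J} — none reach the full schema.
Any other superkey contains one of these as a subset, so there are no further candidate keys.

{C, D, K}, {D, H, K}, {D, J, K}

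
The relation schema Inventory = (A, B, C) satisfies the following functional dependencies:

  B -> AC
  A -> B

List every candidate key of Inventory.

{A}⁺: A→B adds B; B→AC adds C → {A, B, C}.
{B}⁺: B→AC adds A, C → {A, B, C}.

{A}; {B}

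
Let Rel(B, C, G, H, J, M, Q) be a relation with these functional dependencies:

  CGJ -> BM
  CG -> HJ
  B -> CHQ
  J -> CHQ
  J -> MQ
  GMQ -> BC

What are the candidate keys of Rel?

{B, G}, {C, G}, {G, J}, {G, M, Q}

Attribute G never appears on the right-hand side of any dependency, so G must belong to every candidate key.
{G}⁺ = {G}, which is not all of the schema, so we must add further attributes.
{B, G}⁺: B→CHQ adds C, H, Q; CG→HJ adds J; J→MQ adds M → {B, C, G, H, J, M, Q}. Minimal: {G}⁺ = {G}; {B}⁺ = {B, C, H, Q} — none reach the full schema.
{C, G}⁺: CG→HJ adds H, J; J→CHQ adds Q; J→MQ adds M; GMQ→BC adds B → {B, C, G, H, J, M, Q}. Minimal: {G}⁺ = {G}; {C}⁺ = {C} — none reach the full schema.
{G, J}⁺: J→CHQ adds C, H, Q; J→MQ adds M; GMQ→BC adds B → {B, C, G, H, J, M, Q}. Minimal: {J}⁺ = {C, H, J, M, Q}; {G}⁺ = {G} — none reach the full schema.
{G, M, Q}⁺: GMQ→BC adds B, C; CG→HJ adds H, J → {B, C, G, H, J, M, Q}. Minimal: {M, Q}⁺ = {M, Q}; {G, Q}⁺ = {G, Q}; {G, M}⁺ = {G, M} — none reach the full schema.
Any other superkey contains one of these as a subset, so there are no further candidate keys.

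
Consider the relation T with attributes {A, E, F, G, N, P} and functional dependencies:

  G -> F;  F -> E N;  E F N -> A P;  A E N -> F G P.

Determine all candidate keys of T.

{F}; {G}; {A, E, N}

{F}⁺: F→EN adds E, N; EFN→AP adds A, P; AEN→FGP adds G → {A, E, F, G, N, P}.
{G}⁺: G→F adds F; F→EN adds E, N; EFN→AP adds A, P → {A, E, F, G, N, P}.
{A, E, N}⁺: AEN→FGP adds F, G, P → {A, E, F, G, N, P}. Minimal: {E, N}⁺ = {E, N}; {A, N}⁺ = {A, N}; {A, E}⁺ = {A, E} — none reach the full schema.
Any other superkey contains one of these as a subset, so there are no further candidate keys.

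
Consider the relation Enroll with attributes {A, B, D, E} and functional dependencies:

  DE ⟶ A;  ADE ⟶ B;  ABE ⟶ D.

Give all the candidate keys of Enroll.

{D, E}, {A, B, E}

Attribute E never appears on the right-hand side of any dependency, so E must belong to every candidate key.
{E}⁺ = {E}, which is not all of the schema, so we must add further attributes.
{D, E}⁺: DE→A adds A; ADE→B adds B → {A, B, D, E}. Minimal: {E}⁺ = {E}; {D}⁺ = {D} — none reach the full schema.
{A, B, E}⁺: ABE→D adds D → {A, B, D, E}. Minimal: {B, E}⁺ = {B, E}; {A, E}⁺ = {A, E}; {A, B}⁺ = {A, B} — none reach the full schema.
Any other superkey contains one of these as a subset, so there are no further candidate keys.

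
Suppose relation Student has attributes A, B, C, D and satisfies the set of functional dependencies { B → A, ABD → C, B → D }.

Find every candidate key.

Attribute B never appears on the right-hand side of any dependency, so B must belong to every candidate key.
{B}⁺ = {A, B, C, D}, which is all of the schema, so {B} is the only candidate key.

{B}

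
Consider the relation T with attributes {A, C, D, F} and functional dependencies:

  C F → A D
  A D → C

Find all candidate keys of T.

{C, F}, {A, D, F}

Attribute F never appears on the right-hand side of any dependency, so F must belong to every candidate key.
{F}⁺ = {F}, which is not all of the schema, so we must add further attributes.
{C, F}⁺: CF→AD adds A, D → {A, C, D, F}. Minimal: {F}⁺ = {F}; {C}⁺ = {C} — none reach the full schema.
{A, D, F}⁺: AD→C adds C → {A, C, D, F}. Minimal: {D, F}⁺ = {D, F}; {A, F}⁺ = {A, F}; {A, D}⁺ = {A, C, D} — none reach the full schema.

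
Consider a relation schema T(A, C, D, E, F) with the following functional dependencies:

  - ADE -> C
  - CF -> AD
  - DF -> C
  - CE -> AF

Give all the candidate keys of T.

CE, ADE, DEF

Attribute E never appears on the right-hand side of any dependency, so E must belong to every candidate key.
{E}⁺ = {E}, which is not all of the schema, so we must add further attributes.
{C, E}⁺: CE→AF adds A, F; CF→AD adds D → {A, C, D, E, F}.
{A, D, E}⁺: ADE→C adds C; CE→AF adds F → {A, C, D, E, F}.
{D, E, F}⁺: DF→C adds C; CE→AF adds A → {A, C, D, E, F}.
Any other superkey contains one of these as a subset, so there are no further candidate keys.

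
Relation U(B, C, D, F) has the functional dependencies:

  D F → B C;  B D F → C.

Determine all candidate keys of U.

(D, F)

Attributes D, F never appear on any right-hand side, so every candidate key must contain {D, F}.
{D, F}⁺ = {B, C, D, F}, which is all of the schema, so {D, F} is the only candidate key.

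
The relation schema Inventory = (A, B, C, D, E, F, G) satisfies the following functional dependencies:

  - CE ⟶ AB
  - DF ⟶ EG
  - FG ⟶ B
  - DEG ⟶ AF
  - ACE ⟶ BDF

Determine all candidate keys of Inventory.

{C, E}, {C, D, F}

Attribute C never appears on the right-hand side of any dependency, so C must belong to every candidate key.
{C}⁺ = {C}, which is not all of the schema, so we must add further attributes.
{C, E}⁺: CE→AB adds A, B; ACE→BDF adds D, F; DF→EG adds G → {A, B, C, D, E, F, G}. Minimal: {E}⁺ = {E}; {C}⁺ = {C} — none reach the full schema.
{C, D, F}⁺: DF→EG adds E, G; FG→B adds B; DEG→AF adds A → {A, B, C, D, E, F, G}. Minimal: {D, F}⁺ = {A, B, D, E, F, G}; {C, F}⁺ = {C, F}; {C, D}⁺ = {C, D} — none reach the full schema.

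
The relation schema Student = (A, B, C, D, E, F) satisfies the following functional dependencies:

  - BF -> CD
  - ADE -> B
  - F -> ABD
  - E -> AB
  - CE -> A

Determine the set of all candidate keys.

{E, F}

Attributes E, F never appear on any right-hand side, so every candidate key must contain {E, F}.
{E, F}⁺ = {A, B, C, D, E, F}, which is all of the schema, so {E, F} is the only candidate key.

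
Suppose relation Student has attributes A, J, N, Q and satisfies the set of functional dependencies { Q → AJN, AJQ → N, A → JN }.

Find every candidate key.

Q

Attribute Q never appears on the right-hand side of any dependency, so Q must belong to every candidate key.
{Q}⁺ = {A, J, N, Q}, which is all of the schema, so {Q} is the only candidate key.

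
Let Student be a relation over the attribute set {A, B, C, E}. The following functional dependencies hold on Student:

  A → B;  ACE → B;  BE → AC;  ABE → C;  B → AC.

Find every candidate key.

{A, E}⁺: A→B adds B; BE→AC adds C → {A, B, C, E}.
{B, E}⁺: BE→AC adds A, C → {A, B, C, E}.
Any other superkey contains one of these as a subset, so there are no further candidate keys.

{A, E}, {B, E}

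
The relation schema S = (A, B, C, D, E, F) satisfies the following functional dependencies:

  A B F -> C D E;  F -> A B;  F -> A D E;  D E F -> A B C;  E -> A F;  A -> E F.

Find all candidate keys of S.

A, E, F

{A}⁺: A→EF adds E, F; F→AB adds B; F→ADE adds D; DEF→ABC adds C → {A, B, C, D, E, F}.
{E}⁺: E→AF adds A, F; F→AB adds B; F→ADE adds D; DEF→ABC adds C → {A, B, C, D, E, F}.
{F}⁺: F→AB adds A, B; F→ADE adds D, E; DEF→ABC adds C → {A, B, C, D, E, F}.
Any other superkey contains one of these as a subset, so there are no further candidate keys.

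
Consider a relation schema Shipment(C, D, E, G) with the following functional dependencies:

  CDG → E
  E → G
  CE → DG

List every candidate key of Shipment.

CE; CDG

Attribute C never appears on the right-hand side of any dependency, so C must belong to every candidate key.
{C}⁺ = {C}, which is not all of the schema, so we must add further attributes.
{C, E}⁺: E→G adds G; CE→DG adds D → {C, D, E, G}. Minimal: {E}⁺ = {E, G}; {C}⁺ = {C} — none reach the full schema.
{C, D, G}⁺: CDG→E adds E → {C, D, E, G}. Minimal: {D, G}⁺ = {D, G}; {C, G}⁺ = {C, G}; {C, D}⁺ = {C, D} — none reach the full schema.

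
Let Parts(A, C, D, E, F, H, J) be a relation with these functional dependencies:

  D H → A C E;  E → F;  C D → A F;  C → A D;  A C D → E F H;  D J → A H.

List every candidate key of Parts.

CJ; DJ

Attribute J never appears on the right-hand side of any dependency, so J must belong to every candidate key.
{J}⁺ = {J}, which is not all of the schema, so we must add further attributes.
{C, J}⁺: C→AD adds A, D; ACD→EFH adds E, F, H → {A, C, D, E, F, H, J}. Minimal: {J}⁺ = {J}; {C}⁺ = {A, C, D, E, F, H} — none reach the full schema.
{D, J}⁺: DJ→AH adds A, H; DH→ACE adds C, E; E→F adds F → {A, C, D, E, F, H, J}. Minimal: {J}⁺ = {J}; {D}⁺ = {D} — none reach the full schema.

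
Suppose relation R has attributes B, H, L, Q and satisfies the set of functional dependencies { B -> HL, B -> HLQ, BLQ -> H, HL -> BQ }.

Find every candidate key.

{B}, {H, L}

{B}⁺: B→HL adds H, L; B→HLQ adds Q → {B, H, L, Q}.
{H, L}⁺: HL→BQ adds B, Q → {B, H, L, Q}.
Any other superkey contains one of these as a subset, so there are no further candidate keys.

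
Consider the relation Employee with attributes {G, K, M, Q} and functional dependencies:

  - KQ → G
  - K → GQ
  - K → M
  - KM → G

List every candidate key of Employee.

Attribute K never appears on the right-hand side of any dependency, so K must belong to every candidate key.
{K}⁺ = {G, K, M, Q}, which is all of the schema, so {K} is the only candidate key.

{K}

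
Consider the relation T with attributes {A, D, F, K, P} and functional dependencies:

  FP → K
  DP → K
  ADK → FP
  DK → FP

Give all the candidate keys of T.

Attributes A, D never appear on any right-hand side, so every candidate key must contain {A, D}.
{A, D}⁺ = {A, D}, which is not all of the schema, so we must add further attributes.
{A, D, K}⁺: ADK→FP adds F, P → {A, D, F, K, P}. Minimal: {D, K}⁺ = {D, F, K, P}; {A, K}⁺ = {A, K}; {A, D}⁺ = {A, D} — none reach the full schema.
{A, D, P}⁺: DP→K adds K; ADK→FP adds F → {A, D, F, K, P}. Minimal: {D, P}⁺ = {D, F, K, P}; {A, P}⁺ = {A, P}; {A, D}⁺ = {A, D} — none reach the full schema.
Any other superkey contains one of these as a subset, so there are no further candidate keys.

(A, D, K), (A, D, P)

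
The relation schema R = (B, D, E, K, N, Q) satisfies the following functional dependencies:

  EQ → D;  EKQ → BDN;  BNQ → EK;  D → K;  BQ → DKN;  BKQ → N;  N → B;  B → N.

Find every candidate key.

(B, Q), (E, Q), (N, Q)

{B, Q}⁺: BQ→DKN adds D, K, N; BNQ→EK adds E → {B, D, E, K, N, Q}. Minimal: {Q}⁺ = {Q}; {B}⁺ = {B, N} — none reach the full schema.
{E, Q}⁺: EQ→D adds D; D→K adds K; EKQ→BDN adds B, N → {B, D, E, K, N, Q}. Minimal: {Q}⁺ = {Q}; {E}⁺ = {E} — none reach the full schema.
{N, Q}⁺: N→B adds B; BNQ→EK adds E, K; BQ→DKN adds D → {B, D, E, K, N, Q}. Minimal: {Q}⁺ = {Q}; {N}⁺ = {B, N} — none reach the full schema.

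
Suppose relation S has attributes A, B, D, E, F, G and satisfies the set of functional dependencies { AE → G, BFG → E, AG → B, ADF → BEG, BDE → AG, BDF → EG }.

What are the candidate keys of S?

{A, D, F}; {B, D, F}

Attributes D, F never appear on any right-hand side, so every candidate key must contain {D, F}.
{D, F}⁺ = {D, F}, which is not all of the schema, so we must add further attributes.
{A, D, F}⁺: ADF→BEG adds B, E, G → {A, B, D, E, F, G}. Minimal: {D, F}⁺ = {D, F}; {A, F}⁺ = {A, F}; {A, D}⁺ = {A, D} — none reach the full schema.
{B, D, F}⁺: BDF→EG adds E, G; BDE→AG adds A → {A, B, D, E, F, G}. Minimal: {D, F}⁺ = {D, F}; {B, F}⁺ = {B, F}; {B, D}⁺ = {B, D} — none reach the full schema.
Any other superkey contains one of these as a subset, so there are no further candidate keys.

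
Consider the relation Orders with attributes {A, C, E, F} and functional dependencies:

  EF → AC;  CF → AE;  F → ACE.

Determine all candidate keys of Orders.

{F}

Attribute F never appears on the right-hand side of any dependency, so F must belong to every candidate key.
{F}⁺ = {A, C, E, F}, which is all of the schema, so {F} is the only candidate key.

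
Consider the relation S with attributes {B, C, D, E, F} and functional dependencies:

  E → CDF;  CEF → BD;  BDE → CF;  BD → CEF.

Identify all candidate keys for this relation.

{E}⁺: E→CDF adds C, D, F; CEF→BD adds B → {B, C, D, E, F}.
{B, D}⁺: BD→CEF adds C, E, F → {B, C, D, E, F}. Minimal: {D}⁺ = {D}; {B}⁺ = {B} — none reach the full schema.
Any other superkey contains one of these as a subset, so there are no further candidate keys.

{E}, {B, D}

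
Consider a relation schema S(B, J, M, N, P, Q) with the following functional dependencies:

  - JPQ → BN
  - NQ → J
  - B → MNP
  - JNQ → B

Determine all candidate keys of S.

(B, Q), (N, Q), (J, P, Q)

Attribute Q never appears on the right-hand side of any dependency, so Q must belong to every candidate key.
{Q}⁺ = {Q}, which is not all of the schema, so we must add further attributes.
{B, Q}⁺: B→MNP adds M, N, P; NQ→J adds J → {B, J, M, N, P, Q}. Minimal: {Q}⁺ = {Q}; {B}⁺ = {B, M, N, P} — none reach the full schema.
{N, Q}⁺: NQ→J adds J; JNQ→B adds B; B→MNP adds M, P → {B, J, M, N, P, Q}. Minimal: {Q}⁺ = {Q}; {N}⁺ = {N} — none reach the full schema.
{J, P, Q}⁺: JPQ→BN adds B, N; B→MNP adds M → {B, J, M, N, P, Q}. Minimal: {P, Q}⁺ = {P, Q}; {J, Q}⁺ = {J, Q}; {J, P}⁺ = {J, P} — none reach the full schema.
Any other superkey contains one of these as a subset, so there are no further candidate keys.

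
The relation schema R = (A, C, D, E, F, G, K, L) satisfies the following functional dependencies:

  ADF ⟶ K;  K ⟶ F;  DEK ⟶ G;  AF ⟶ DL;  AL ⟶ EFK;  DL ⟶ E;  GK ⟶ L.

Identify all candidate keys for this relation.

(A, C, F), (A, C, K), (A, C, L)

{A, C, F}⁺: AF→DL adds D, L; AL→EFK adds E, K; DEK→G adds G → {A, C, D, E, F, G, K, L}. Minimal: {C, F}⁺ = {C, F}; {A, F}⁺ = {A, D, E, F, G, K, L}; {A, C}⁺ = {A, C} — none reach the full schema.
{A, C, K}⁺: K→F adds F; AF→DL adds D, L; AL→EFK adds E; DEK→G adds G → {A, C, D, E, F, G, K, L}. Minimal: {C, K}⁺ = {C, F, K}; {A, K}⁺ = {A, D, E, F, G, K, L}; {A, C}⁺ = {A, C} — none reach the full schema.
{A, C, L}⁺: AL→EFK adds E, F, K; AF→DL adds D; DEK→G adds G → {A, C, D, E, F, G, K, L}. Minimal: {C, L}⁺ = {C, L}; {A, L}⁺ = {A, D, E, F, G, K, L}; {A, C}⁺ = {A, C} — none reach the full schema.
Any other superkey contains one of these as a subset, so there are no further candidate keys.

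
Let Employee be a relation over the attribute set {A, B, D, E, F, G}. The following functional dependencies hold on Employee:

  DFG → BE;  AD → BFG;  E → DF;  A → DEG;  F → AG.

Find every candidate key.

{A}⁺: A→DEG adds D, E, G; AD→BFG adds B, F → {A, B, D, E, F, G}.
{E}⁺: E→DF adds D, F; F→AG adds A, G; DFG→BE adds B → {A, B, D, E, F, G}.
{F}⁺: F→AG adds A, G; A→DEG adds D, E; DFG→BE adds B → {A, B, D, E, F, G}.
Any other superkey contains one of these as a subset, so there are no further candidate keys.

A, E, F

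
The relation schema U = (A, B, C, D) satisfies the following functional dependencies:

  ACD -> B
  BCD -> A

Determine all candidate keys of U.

Attributes C, D never appear on any right-hand side, so every candidate key must contain {C, D}.
{C, D}⁺ = {C, D}, which is not all of the schema, so we must add further attributes.
{A, C, D}⁺: ACD→B adds B → {A, B, C, D}. Minimal: {C, D}⁺ = {C, D}; {A, D}⁺ = {A, D}; {A, C}⁺ = {A, C} — none reach the full schema.
{B, C, D}⁺: BCD→A adds A → {A, B, C, D}. Minimal: {C, D}⁺ = {C, D}; {B, D}⁺ = {B, D}; {B, C}⁺ = {B, C} — none reach the full schema.

ACD, BCD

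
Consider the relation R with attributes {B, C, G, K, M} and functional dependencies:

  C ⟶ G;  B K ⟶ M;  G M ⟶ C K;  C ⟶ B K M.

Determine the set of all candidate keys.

{C}, {G, M}, {B, G, K}

{C}⁺: C→G adds G; C→BKM adds B, K, M → {B, C, G, K, M}.
{G, M}⁺: GM→CK adds C, K; C→BKM adds B → {B, C, G, K, M}. Minimal: {M}⁺ = {M}; {G}⁺ = {G} — none reach the full schema.
{B, G, K}⁺: BK→M adds M; GM→CK adds C → {B, C, G, K, M}. Minimal: {G, K}⁺ = {G, K}; {B, K}⁺ = {B, K, M}; {B, G}⁺ = {B, G} — none reach the full schema.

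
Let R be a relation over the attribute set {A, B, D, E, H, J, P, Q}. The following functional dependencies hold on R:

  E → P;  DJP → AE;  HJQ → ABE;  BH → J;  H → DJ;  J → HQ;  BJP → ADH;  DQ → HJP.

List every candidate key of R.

H; J; DQ

{H}⁺: H→DJ adds D, J; J→HQ adds Q; DQ→HJP adds P; DJP→AE adds A, E; HJQ→ABE adds B → {A, B, D, E, H, J, P, Q}.
{J}⁺: J→HQ adds H, Q; HJQ→ABE adds A, B, E; H→DJ adds D; DQ→HJP adds P → {A, B, D, E, H, J, P, Q}.
{D, Q}⁺: DQ→HJP adds H, J, P; DJP→AE adds A, E; HJQ→ABE adds B → {A, B, D, E, H, J, P, Q}.
Any other superkey contains one of these as a subset, so there are no further candidate keys.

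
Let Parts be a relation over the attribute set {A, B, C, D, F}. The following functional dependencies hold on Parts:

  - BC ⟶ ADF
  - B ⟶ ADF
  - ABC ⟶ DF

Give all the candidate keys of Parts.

{B, C}

{B, C}⁺: BC→ADF adds A, D, F → {A, B, C, D, F}. Minimal: {C}⁺ = {C}; {B}⁺ = {A, B, D, F} — none reach the full schema.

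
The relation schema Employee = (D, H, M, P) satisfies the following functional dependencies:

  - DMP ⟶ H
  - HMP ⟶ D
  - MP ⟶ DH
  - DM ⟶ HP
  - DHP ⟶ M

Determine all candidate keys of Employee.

{D, M}⁺: DM→HP adds H, P → {D, H, M, P}. Minimal: {M}⁺ = {M}; {D}⁺ = {D} — none reach the full schema.
{M, P}⁺: MP→DH adds D, H → {D, H, M, P}. Minimal: {P}⁺ = {P}; {M}⁺ = {M} — none reach the full schema.
{D, H, P}⁺: DHP→M adds M → {D, H, M, P}. Minimal: {H, P}⁺ = {H, P}; {D, P}⁺ = {D, P}; {D, H}⁺ = {D, H} — none reach the full schema.
Any other superkey contains one of these as a subset, so there are no further candidate keys.

DM, MP, DHP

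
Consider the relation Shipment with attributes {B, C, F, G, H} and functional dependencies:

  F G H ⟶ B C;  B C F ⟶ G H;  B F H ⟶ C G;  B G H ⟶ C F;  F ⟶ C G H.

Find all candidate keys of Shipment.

{F}; {B, G, H}

{F}⁺: F→CGH adds C, G, H; FGH→BC adds B → {B, C, F, G, H}.
{B, G, H}⁺: BGH→CF adds C, F → {B, C, F, G, H}. Minimal: {G, H}⁺ = {G, H}; {B, H}⁺ = {B, H}; {B, G}⁺ = {B, G} — none reach the full schema.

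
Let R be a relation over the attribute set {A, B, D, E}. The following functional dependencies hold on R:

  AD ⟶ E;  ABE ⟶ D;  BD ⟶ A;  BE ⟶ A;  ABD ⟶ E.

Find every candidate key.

Attribute B never appears on the right-hand side of any dependency, so B must belong to every candidate key.
{B}⁺ = {B}, which is not all of the schema, so we must add further attributes.
{B, D}⁺: BD→A adds A; ABD→E adds E → {A, B, D, E}. Minimal: {D}⁺ = {D}; {B}⁺ = {B} — none reach the full schema.
{B, E}⁺: BE→A adds A; ABE→D adds D → {A, B, D, E}. Minimal: {E}⁺ = {E}; {B}⁺ = {B} — none reach the full schema.

(B, D), (B, E)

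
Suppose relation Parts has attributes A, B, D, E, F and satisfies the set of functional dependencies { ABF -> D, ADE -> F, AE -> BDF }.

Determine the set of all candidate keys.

{A, E}

{A, E}⁺: AE→BDF adds B, D, F → {A, B, D, E, F}. Minimal: {E}⁺ = {E}; {A}⁺ = {A} — none reach the full schema.
No other minimal superkey exists.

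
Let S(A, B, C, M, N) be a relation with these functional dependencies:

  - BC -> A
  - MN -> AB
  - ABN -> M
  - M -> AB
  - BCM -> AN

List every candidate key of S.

Attribute C never appears on the right-hand side of any dependency, so C must belong to every candidate key.
{C}⁺ = {C}, which is not all of the schema, so we must add further attributes.
{C, M}⁺: M→AB adds A, B; BCM→AN adds N → {A, B, C, M, N}. Minimal: {M}⁺ = {A, B, M}; {C}⁺ = {C} — none reach the full schema.
{B, C, N}⁺: BC→A adds A; ABN→M adds M → {A, B, C, M, N}. Minimal: {C, N}⁺ = {C, N}; {B, N}⁺ = {B, N}; {B, C}⁺ = {A, B, C} — none reach the full schema.
Any other superkey contains one of these as a subset, so there are no further candidate keys.

{C, M}, {B, C, N}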